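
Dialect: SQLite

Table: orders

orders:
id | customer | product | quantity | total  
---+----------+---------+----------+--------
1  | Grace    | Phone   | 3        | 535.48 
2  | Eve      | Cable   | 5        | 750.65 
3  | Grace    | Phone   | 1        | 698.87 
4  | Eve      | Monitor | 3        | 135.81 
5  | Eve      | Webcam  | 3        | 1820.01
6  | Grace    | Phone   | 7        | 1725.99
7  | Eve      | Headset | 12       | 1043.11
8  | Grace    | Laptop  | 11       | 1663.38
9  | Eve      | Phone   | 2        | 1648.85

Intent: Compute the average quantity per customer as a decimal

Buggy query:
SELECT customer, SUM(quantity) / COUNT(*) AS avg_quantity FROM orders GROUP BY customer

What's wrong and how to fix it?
Bug: Both operands are integers, so '/' performs integer division and truncates

Fix: Cast one side to REAL so the division keeps the fractional part

Corrected query:
SELECT customer, SUM(quantity) * 1.0 / COUNT(*) AS avg_quantity FROM orders GROUP BY customer

Result:
customer | avg_quantity
---------+-------------
Eve      | 5           
Grace    | 5.5         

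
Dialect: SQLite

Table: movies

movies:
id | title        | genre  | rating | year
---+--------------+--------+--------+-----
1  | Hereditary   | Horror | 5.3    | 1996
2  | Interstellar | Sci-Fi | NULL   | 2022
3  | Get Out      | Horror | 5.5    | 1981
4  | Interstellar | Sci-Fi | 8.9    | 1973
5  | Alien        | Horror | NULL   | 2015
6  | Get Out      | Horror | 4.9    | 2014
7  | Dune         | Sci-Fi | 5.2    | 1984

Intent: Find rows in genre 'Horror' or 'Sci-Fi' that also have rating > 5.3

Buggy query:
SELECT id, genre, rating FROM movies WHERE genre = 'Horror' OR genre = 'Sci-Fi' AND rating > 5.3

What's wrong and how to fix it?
Bug: AND binds tighter than OR, so this parses as genre = 'Horror' OR (genre = 'Sci-Fi' AND rating > 5.3)

Fix: Group the OR with parentheses (or use IN), then AND the threshold

Corrected query:
SELECT id, genre, rating FROM movies WHERE (genre = 'Horror' OR genre = 'Sci-Fi') AND rating > 5.3

Result:
id | genre  | rating
---+--------+-------
3  | Horror | 5.5   
4  | Sci-Fi | 8.9   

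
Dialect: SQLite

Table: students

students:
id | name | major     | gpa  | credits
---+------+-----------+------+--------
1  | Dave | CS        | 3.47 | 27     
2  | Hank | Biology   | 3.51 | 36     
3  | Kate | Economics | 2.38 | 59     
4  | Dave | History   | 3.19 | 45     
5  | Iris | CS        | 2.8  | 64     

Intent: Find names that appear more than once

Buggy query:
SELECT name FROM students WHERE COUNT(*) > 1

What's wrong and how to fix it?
Bug: COUNT(*) is an aggregate and cannot be used in WHERE

Fix: GROUP BY name, then filter groups with HAVING COUNT(*) > 1

Corrected query:
SELECT name FROM students GROUP BY name HAVING COUNT(*) > 1

Result:
name
----
Dave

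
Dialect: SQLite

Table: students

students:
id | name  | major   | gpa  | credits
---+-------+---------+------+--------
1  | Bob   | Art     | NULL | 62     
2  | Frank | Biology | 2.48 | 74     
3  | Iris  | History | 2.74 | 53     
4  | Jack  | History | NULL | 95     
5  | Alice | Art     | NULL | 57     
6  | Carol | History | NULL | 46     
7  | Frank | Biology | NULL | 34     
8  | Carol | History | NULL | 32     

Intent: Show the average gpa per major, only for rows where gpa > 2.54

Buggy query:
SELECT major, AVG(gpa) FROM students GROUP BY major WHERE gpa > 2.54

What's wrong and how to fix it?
Bug: WHERE cannot follow GROUP BY

Fix: Place WHERE between FROM and GROUP BY

Corrected query:
SELECT major, AVG(gpa) FROM students WHERE gpa > 2.54 GROUP BY major

Result:
major   | AVG(gpa)
--------+---------
History | 2.74    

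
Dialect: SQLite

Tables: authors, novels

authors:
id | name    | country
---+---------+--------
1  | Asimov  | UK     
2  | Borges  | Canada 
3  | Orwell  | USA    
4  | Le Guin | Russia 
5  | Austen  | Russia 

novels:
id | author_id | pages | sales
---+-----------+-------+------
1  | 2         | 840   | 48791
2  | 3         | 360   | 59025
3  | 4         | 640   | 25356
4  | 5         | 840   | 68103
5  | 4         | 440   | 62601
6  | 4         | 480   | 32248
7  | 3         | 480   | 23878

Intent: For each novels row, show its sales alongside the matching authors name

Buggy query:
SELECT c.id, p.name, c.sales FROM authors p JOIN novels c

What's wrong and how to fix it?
Bug: Missing join condition: each novels row is matched to all authors rows instead of just its own

Fix: Specify the join condition linking the foreign key to the parent id

Corrected query:
SELECT c.id, p.name, c.sales FROM authors p JOIN novels c ON c.author_id = p.id

Result:
id | name    | sales
---+---------+------
1  | Borges  | 48791
2  | Orwell  | 59025
3  | Le Guin | 25356
4  | Austen  | 68103
5  | Le Guin | 62601
6  | Le Guin | 32248
7  | Orwell  | 23878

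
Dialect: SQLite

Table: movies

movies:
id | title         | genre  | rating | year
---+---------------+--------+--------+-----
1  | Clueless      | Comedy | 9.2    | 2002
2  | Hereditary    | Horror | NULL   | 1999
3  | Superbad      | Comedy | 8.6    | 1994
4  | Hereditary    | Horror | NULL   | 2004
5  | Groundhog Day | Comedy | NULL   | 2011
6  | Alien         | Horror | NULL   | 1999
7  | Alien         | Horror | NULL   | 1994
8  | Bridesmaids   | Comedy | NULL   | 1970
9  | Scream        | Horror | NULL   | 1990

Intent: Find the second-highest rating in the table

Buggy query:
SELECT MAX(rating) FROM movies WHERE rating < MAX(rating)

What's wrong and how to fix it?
Bug: MAX(rating) on the right of the comparison is an aggregate-in-WHERE error

Fix: Put the inner MAX in a scalar subquery

Corrected query:
SELECT MAX(rating) FROM movies WHERE rating < (SELECT MAX(rating) FROM movies)

Result:
MAX(rating)
-----------
8.6        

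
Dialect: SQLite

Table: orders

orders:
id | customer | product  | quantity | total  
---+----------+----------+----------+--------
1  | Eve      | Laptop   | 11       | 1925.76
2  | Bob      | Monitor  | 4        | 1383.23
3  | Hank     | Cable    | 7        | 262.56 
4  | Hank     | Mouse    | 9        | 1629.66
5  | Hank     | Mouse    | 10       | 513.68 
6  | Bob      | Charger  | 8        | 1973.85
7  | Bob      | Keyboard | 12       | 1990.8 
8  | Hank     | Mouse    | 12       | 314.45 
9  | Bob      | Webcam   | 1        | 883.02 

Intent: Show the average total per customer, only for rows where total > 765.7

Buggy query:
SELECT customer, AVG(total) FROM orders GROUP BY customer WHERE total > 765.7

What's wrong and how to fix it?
Bug: Row-level WHERE must come before GROUP BY in the clause order

Fix: Move the WHERE clause before GROUP BY

Corrected query:
SELECT customer, AVG(total) FROM orders WHERE total > 765.7 GROUP BY customer

Result:
customer | AVG(total)
---------+-----------
Bob      | 1557.725  
Eve      | 1925.76   
Hank     | 1629.66   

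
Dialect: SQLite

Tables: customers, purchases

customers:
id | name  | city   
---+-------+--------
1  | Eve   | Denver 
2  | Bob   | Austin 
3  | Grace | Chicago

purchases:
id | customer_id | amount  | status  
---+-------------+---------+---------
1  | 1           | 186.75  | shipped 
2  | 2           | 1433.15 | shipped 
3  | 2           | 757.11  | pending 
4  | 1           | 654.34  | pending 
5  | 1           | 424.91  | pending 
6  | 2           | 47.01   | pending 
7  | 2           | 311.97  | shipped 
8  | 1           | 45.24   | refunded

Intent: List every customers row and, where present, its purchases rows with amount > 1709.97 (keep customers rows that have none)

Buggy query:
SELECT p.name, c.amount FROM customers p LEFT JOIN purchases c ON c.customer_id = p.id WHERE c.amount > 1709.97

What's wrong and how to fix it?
Bug: A WHERE condition on the right-hand table after LEFT JOIN drops unmatched parents

Fix: Move the right-table condition into the ON clause so unmatched parents are kept

Corrected query:
SELECT p.name, c.amount FROM customers p LEFT JOIN purchases c ON c.customer_id = p.id AND c.amount > 1709.97

Result:
name  | amount
------+-------
Eve   | NULL  
Bob   | NULL  
Grace | NULL  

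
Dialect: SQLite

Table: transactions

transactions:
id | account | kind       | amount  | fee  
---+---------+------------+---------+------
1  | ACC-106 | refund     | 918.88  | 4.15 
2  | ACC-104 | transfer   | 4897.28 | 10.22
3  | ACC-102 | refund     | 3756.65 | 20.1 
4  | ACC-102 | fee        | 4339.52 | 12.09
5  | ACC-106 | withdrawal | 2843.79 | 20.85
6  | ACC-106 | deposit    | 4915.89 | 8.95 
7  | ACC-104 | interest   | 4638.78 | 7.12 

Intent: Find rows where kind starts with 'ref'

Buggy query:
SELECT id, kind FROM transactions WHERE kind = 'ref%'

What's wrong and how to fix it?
Bug: '=' compares the literal string including the % character; pattern matching needs LIKE

Fix: Replace '=' with LIKE so 'ref%' is treated as a pattern

Corrected query:
SELECT id, kind FROM transactions WHERE kind LIKE 'ref%'

Result:
id | kind  
---+-------
1  | refund
3  | refund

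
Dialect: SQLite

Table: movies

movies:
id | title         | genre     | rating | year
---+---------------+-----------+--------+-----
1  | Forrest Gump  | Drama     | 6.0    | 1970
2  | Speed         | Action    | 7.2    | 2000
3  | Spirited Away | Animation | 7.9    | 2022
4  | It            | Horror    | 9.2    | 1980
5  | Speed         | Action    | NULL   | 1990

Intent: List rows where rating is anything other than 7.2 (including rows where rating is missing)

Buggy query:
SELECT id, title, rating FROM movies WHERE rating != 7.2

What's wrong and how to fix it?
Bug: 'rating != 7.2' is unknown when rating is NULL, so NULL rows are silently excluded

Fix: Handle NULL separately with IS NULL alongside the inequality

Corrected query:
SELECT id, title, rating FROM movies WHERE rating != 7.2 OR rating IS NULL

Result:
id | title         | rating
---+---------------+-------
1  | Forrest Gump  | 6     
3  | Spirited Away | 7.9   
4  | It            | 9.2   
5  | Speed         | NULL  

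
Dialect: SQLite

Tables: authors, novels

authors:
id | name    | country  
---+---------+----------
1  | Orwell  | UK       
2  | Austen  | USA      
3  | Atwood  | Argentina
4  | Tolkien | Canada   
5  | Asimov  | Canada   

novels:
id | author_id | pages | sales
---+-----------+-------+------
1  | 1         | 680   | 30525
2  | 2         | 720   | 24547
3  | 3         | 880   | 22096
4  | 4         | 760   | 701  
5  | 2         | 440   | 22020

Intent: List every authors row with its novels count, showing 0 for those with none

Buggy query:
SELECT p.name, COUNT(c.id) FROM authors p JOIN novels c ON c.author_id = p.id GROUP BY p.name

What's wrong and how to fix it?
Bug: An inner join excludes parents with zero children

Fix: Switch to LEFT JOIN to retain unmatched parent rows

Corrected query:
SELECT p.name, COUNT(c.id) FROM authors p LEFT JOIN novels c ON c.author_id = p.id GROUP BY p.name

Result:
name    | COUNT(c.id)
--------+------------
Asimov  | 0          
Atwood  | 1          
Austen  | 2          
Orwell  | 1          
Tolkien | 1          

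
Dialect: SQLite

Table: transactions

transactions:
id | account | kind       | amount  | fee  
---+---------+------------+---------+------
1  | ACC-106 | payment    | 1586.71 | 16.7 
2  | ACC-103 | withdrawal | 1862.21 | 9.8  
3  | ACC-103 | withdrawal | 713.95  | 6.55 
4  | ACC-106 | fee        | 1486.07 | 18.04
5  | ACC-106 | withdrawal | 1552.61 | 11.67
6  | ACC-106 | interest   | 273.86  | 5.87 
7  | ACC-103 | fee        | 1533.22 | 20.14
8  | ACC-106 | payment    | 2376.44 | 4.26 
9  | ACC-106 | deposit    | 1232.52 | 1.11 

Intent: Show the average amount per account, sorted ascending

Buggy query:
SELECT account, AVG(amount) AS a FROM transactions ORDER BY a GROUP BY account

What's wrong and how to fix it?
Bug: GROUP BY must precede ORDER BY

Fix: Reorder: SELECT … FROM … GROUP BY … ORDER BY …

Corrected query:
SELECT account, AVG(amount) AS a FROM transactions GROUP BY account ORDER BY a

Result:
account | a          
--------+------------
ACC-103 | 1369.793333
ACC-106 | 1418.035   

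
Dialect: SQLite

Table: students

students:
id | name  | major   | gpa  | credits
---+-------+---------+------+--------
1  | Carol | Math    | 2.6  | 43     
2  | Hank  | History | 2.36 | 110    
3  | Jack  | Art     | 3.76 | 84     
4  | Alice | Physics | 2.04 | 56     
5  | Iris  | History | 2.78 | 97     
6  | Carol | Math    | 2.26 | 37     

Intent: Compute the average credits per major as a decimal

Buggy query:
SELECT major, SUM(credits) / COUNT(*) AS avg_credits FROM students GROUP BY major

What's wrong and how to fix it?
Bug: Both operands are integers, so '/' performs integer division and truncates

Fix: Cast one side to REAL so the division keeps the fractional part

Corrected query:
SELECT major, SUM(credits) * 1.0 / COUNT(*) AS avg_credits FROM students GROUP BY major

Result:
major   | avg_credits
--------+------------
Art     | 84         
History | 103.5      
Math    | 40         
Physics | 56         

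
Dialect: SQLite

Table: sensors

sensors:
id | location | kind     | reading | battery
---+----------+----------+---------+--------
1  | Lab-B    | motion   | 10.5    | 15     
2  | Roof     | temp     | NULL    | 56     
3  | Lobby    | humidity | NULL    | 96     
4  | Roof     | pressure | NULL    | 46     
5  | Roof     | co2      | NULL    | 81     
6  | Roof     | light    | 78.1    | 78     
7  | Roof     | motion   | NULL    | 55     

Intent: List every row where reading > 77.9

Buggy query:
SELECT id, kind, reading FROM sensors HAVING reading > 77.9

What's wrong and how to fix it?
Bug: HAVING filters the output of aggregation, but this query has no GROUP BY and no aggregate functions, so SQLite rejects it (HAVING clause on a non-aggregate query); the condition here is per row

Fix: Use WHERE for row-level filtering

Corrected query:
SELECT id, kind, reading FROM sensors WHERE reading > 77.9

Result:
id | kind  | reading
---+-------+--------
6  | light | 78.1   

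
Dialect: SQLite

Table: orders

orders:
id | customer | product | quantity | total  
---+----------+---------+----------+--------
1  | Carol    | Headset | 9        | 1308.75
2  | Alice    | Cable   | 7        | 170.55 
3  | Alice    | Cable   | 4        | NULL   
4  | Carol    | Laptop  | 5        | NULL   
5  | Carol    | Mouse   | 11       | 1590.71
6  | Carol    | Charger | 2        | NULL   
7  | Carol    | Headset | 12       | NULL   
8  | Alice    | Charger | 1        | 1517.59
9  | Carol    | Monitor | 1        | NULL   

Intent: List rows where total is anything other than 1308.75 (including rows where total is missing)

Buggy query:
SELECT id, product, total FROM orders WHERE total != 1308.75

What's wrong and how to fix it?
Bug: 'total != 1308.75' is unknown when total is NULL, so NULL rows are silently excluded

Fix: Handle NULL separately with IS NULL alongside the inequality

Corrected query:
SELECT id, product, total FROM orders WHERE total != 1308.75 OR total IS NULL

Result:
id | product | total  
---+---------+--------
2  | Cable   | 170.55 
3  | Cable   | NULL   
4  | Laptop  | NULL   
5  | Mouse   | 1590.71
6  | Charger | NULL   
7  | Headset | NULL   
8  | Charger | 1517.59
9  | Monitor | NULL   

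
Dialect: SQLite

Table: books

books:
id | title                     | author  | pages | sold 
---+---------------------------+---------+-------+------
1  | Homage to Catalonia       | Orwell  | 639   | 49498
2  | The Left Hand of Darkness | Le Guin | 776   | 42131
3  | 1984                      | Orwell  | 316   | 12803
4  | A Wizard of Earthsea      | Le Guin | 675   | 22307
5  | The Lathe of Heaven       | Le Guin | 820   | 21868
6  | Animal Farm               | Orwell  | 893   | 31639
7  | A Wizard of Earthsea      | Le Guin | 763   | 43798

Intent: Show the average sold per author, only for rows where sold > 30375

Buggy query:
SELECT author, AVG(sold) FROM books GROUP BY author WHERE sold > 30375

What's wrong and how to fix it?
Bug: Row-level WHERE must come before GROUP BY in the clause order

Fix: Move the WHERE clause before GROUP BY

Corrected query:
SELECT author, AVG(sold) FROM books WHERE sold > 30375 GROUP BY author

Result:
author  | AVG(sold)
--------+----------
Le Guin | 42964.5  
Orwell  | 40568.5  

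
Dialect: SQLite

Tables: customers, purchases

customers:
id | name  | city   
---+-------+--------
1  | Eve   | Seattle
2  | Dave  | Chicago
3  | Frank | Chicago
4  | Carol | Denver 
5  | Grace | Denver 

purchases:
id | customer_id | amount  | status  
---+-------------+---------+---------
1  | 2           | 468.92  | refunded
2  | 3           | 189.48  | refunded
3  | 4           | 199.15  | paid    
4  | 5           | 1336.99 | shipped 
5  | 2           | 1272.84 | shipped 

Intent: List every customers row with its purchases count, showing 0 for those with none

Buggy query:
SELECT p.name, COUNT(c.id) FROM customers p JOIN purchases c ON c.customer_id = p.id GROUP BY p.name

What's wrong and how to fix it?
Bug: INNER JOIN drops customers rows that have no matching purchases rows

Fix: Use LEFT JOIN so parents without children still appear (COUNT(c.id) gives 0)

Corrected query:
SELECT p.name, COUNT(c.id) FROM customers p LEFT JOIN purchases c ON c.customer_id = p.id GROUP BY p.name

Result:
name  | COUNT(c.id)
------+------------
Carol | 1          
Dave  | 2          
Eve   | 0          
Frank | 1          
Grace | 1          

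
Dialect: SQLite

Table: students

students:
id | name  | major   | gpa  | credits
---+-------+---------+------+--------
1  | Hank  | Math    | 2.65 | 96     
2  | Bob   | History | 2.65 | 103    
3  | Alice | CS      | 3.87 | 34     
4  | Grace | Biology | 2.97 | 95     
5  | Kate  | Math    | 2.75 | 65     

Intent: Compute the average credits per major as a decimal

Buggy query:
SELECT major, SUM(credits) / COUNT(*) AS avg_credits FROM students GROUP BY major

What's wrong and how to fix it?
Bug: Both operands are integers, so '/' performs integer division and truncates

Fix: Multiply by 1.0 (or CAST to REAL) to force floating-point division

Corrected query:
SELECT major, SUM(credits) * 1.0 / COUNT(*) AS avg_credits FROM students GROUP BY major

Result:
major   | avg_credits
--------+------------
Biology | 95         
CS      | 34         
History | 103        
Math    | 80.5       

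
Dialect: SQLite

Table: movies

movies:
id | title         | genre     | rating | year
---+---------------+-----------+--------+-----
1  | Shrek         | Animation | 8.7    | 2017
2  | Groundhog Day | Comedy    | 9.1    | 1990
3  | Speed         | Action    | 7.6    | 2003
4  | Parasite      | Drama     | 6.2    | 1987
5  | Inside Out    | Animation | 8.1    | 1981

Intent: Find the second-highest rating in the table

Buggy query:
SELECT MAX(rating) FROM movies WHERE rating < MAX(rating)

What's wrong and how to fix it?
Bug: MAX(rating) on the right of the comparison is an aggregate-in-WHERE error

Fix: Compute the overall MAX in a subquery, then take MAX of rows below it

Corrected query:
SELECT MAX(rating) FROM movies WHERE rating < (SELECT MAX(rating) FROM movies)

Result:
MAX(rating)
-----------
8.7        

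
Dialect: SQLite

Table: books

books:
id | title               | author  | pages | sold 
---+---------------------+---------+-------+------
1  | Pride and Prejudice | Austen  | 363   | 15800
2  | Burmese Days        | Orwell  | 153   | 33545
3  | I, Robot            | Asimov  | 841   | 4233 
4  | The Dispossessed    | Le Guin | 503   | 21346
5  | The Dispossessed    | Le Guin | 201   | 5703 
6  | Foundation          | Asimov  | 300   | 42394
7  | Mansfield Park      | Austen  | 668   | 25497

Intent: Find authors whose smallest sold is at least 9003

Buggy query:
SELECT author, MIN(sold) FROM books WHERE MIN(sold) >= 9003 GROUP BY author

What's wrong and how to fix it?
Bug: Aggregates like MIN are computed per group after WHERE runs

Fix: Replace WHERE with HAVING after the GROUP BY

Corrected query:
SELECT author, MIN(sold) FROM books GROUP BY author HAVING MIN(sold) >= 9003

Result:
author | MIN(sold)
-------+----------
Austen | 15800    
Orwell | 33545    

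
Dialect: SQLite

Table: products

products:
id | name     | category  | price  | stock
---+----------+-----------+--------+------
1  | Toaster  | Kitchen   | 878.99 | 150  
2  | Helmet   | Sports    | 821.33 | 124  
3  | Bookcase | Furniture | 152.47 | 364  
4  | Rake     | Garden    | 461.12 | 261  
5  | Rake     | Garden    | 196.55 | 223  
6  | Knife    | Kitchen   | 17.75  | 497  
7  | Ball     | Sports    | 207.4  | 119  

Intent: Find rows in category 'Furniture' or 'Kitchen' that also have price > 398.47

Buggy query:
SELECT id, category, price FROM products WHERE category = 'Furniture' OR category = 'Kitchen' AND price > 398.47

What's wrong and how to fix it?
Bug: AND binds tighter than OR, so this parses as category = 'Furniture' OR (category = 'Kitchen' AND price > 398.47)

Fix: Add parentheses around the OR so the AND applies to both alternatives

Corrected query:
SELECT id, category, price FROM products WHERE (category = 'Furniture' OR category = 'Kitchen') AND price > 398.47

Result:
id | category | price 
---+----------+-------
1  | Kitchen  | 878.99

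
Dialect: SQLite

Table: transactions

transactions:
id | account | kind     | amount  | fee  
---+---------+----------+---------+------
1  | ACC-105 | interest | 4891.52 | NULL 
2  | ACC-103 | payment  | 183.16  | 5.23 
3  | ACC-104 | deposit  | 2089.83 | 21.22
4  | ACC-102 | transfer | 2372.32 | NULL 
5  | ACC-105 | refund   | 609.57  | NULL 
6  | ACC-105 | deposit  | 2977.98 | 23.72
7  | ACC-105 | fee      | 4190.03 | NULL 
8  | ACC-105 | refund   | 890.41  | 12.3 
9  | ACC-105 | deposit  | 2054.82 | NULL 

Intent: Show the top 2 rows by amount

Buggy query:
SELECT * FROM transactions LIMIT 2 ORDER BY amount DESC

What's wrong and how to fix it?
Bug: ORDER BY cannot follow LIMIT; LIMIT is the final clause

Fix: Sort with ORDER BY, then apply LIMIT

Corrected query:
SELECT * FROM transactions ORDER BY amount DESC LIMIT 2

Result:
id | account | kind     | amount  | fee 
---+---------+----------+---------+-----
1  | ACC-105 | interest | 4891.52 | NULL
7  | ACC-105 | fee      | 4190.03 | NULL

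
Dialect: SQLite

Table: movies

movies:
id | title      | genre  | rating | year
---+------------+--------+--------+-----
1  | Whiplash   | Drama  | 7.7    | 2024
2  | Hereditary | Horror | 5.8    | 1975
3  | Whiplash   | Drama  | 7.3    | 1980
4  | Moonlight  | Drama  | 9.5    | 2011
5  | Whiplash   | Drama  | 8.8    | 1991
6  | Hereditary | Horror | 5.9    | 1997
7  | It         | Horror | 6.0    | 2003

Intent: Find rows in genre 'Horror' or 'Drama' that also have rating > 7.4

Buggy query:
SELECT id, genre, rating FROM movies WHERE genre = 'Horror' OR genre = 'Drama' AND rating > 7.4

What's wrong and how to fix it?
Bug: AND binds tighter than OR, so this parses as genre = 'Horror' OR (genre = 'Drama' AND rating > 7.4)

Fix: Group the OR with parentheses (or use IN), then AND the threshold

Corrected query:
SELECT id, genre, rating FROM movies WHERE (genre = 'Horror' OR genre = 'Drama') AND rating > 7.4

Result:
id | genre | rating
---+-------+-------
1  | Drama | 7.7   
4  | Drama | 9.5   
5  | Drama | 8.8   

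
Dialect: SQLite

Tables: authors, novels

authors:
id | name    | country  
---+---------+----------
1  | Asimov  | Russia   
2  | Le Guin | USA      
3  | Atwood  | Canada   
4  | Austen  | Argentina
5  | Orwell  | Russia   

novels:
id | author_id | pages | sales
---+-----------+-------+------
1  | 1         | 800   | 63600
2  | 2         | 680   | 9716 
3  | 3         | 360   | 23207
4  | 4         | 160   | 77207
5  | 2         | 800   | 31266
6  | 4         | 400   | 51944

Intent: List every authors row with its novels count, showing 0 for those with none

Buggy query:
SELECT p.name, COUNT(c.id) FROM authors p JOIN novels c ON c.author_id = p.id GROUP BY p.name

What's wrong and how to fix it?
Bug: An inner join excludes parents with zero children

Fix: Switch to LEFT JOIN to retain unmatched parent rows

Corrected query:
SELECT p.name, COUNT(c.id) FROM authors p LEFT JOIN novels c ON c.author_id = p.id GROUP BY p.name

Result:
name    | COUNT(c.id)
--------+------------
Asimov  | 1          
Atwood  | 1          
Austen  | 2          
Le Guin | 2          
Orwell  | 0          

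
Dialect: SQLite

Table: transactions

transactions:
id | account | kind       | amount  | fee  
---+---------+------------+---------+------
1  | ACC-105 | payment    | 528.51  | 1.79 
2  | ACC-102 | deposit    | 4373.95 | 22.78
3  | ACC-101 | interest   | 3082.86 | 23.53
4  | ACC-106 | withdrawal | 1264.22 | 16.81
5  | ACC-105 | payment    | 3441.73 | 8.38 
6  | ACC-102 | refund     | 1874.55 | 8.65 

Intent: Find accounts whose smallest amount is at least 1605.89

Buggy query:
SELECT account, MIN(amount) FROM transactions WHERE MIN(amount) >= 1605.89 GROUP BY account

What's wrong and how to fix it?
Bug: Aggregates like MIN are computed per group after WHERE runs

Fix: Use HAVING for the per-group MIN condition

Corrected query:
SELECT account, MIN(amount) FROM transactions GROUP BY account HAVING MIN(amount) >= 1605.89

Result:
account | MIN(amount)
--------+------------
ACC-101 | 3082.86    
ACC-102 | 1874.55    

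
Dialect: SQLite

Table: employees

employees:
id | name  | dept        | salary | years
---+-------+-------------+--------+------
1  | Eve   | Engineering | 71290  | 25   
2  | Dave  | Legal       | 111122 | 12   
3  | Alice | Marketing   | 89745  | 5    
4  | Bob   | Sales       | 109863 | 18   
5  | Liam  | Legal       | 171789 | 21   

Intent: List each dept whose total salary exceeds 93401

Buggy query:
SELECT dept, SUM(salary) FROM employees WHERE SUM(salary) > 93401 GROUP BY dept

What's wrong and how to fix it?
Bug: Aggregate functions cannot appear in a WHERE clause

Fix: Use HAVING (which filters groups after aggregation) instead of WHERE

Corrected query:
SELECT dept, SUM(salary) FROM employees GROUP BY dept HAVING SUM(salary) > 93401

Result:
dept  | SUM(salary)
------+------------
Legal | 282911     
Sales | 109863     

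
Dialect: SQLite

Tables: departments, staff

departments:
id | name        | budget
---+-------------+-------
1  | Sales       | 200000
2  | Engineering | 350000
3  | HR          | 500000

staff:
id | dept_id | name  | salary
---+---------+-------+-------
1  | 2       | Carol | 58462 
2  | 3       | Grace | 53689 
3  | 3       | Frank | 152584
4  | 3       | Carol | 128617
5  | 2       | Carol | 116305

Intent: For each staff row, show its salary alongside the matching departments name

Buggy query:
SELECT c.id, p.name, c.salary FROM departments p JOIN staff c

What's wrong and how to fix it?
Bug: Missing join condition: each staff row is matched to all departments rows instead of just its own

Fix: Add ON c.dept_id = p.id to the JOIN

Corrected query:
SELECT c.id, p.name, c.salary FROM departments p JOIN staff c ON c.dept_id = p.id

Result:
id | name        | salary
---+-------------+-------
1  | Engineering | 58462 
2  | HR          | 53689 
3  | HR          | 152584
4  | HR          | 128617
5  | Engineering | 116305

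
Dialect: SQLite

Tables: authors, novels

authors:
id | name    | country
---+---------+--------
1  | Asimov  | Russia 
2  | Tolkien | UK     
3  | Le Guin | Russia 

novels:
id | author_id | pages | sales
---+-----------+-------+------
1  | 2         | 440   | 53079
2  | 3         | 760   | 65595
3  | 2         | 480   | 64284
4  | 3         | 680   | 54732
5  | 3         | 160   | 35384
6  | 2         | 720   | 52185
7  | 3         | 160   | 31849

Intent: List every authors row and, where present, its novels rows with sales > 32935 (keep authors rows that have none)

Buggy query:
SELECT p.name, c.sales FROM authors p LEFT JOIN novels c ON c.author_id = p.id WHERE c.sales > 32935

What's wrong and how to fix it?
Bug: Filtering c.sales in WHERE discards the NULL rows produced by LEFT JOIN, turning it into an inner join

Fix: Move the right-table condition into the ON clause so unmatched parents are kept

Corrected query:
SELECT p.name, c.sales FROM authors p LEFT JOIN novels c ON c.author_id = p.id AND c.sales > 32935

Result:
name    | sales
--------+------
Asimov  | NULL 
Tolkien | 52185
Tolkien | 53079
Tolkien | 64284
Le Guin | 35384
Le Guin | 54732
Le Guin | 65595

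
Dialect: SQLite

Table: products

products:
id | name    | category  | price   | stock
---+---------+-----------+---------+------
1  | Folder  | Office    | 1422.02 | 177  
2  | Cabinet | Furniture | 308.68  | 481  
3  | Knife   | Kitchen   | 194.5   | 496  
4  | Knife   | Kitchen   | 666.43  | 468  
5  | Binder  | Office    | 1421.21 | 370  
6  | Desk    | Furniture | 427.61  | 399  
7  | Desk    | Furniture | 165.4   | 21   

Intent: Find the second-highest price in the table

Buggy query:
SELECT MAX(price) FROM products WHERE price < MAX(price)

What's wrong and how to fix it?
Bug: The inner MAX is an aggregate inside WHERE, which is not allowed

Fix: Compute the overall MAX in a subquery, then take MAX of rows below it

Corrected query:
SELECT MAX(price) FROM products WHERE price < (SELECT MAX(price) FROM products)

Result:
MAX(price)
----------
1421.21   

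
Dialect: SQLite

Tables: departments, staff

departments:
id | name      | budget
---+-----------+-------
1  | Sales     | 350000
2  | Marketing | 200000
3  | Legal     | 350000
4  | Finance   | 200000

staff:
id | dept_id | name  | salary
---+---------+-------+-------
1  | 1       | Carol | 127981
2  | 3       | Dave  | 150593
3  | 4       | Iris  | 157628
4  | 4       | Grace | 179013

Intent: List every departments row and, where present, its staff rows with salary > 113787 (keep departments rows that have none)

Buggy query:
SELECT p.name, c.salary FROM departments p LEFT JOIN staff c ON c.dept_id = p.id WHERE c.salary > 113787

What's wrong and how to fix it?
Bug: Filtering c.salary in WHERE discards the NULL rows produced by LEFT JOIN, turning it into an inner join

Fix: Move the right-table condition into the ON clause so unmatched parents are kept

Corrected query:
SELECT p.name, c.salary FROM departments p LEFT JOIN staff c ON c.dept_id = p.id AND c.salary > 113787

Result:
name      | salary
----------+-------
Sales     | 127981
Marketing | NULL  
Legal     | 150593
Finance   | 157628
Finance   | 179013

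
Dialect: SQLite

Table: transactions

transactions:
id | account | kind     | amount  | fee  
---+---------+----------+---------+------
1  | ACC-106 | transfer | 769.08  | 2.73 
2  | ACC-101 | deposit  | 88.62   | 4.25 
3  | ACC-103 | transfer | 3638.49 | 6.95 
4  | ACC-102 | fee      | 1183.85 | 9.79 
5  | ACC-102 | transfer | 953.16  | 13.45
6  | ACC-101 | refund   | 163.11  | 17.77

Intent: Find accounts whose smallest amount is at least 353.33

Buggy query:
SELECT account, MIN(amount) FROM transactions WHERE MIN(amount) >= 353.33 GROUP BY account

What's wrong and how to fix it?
Bug: Aggregates like MIN are computed per group after WHERE runs

Fix: Use HAVING for the per-group MIN condition

Corrected query:
SELECT account, MIN(amount) FROM transactions GROUP BY account HAVING MIN(amount) >= 353.33

Result:
account | MIN(amount)
--------+------------
ACC-102 | 953.16     
ACC-103 | 3638.49    
ACC-106 | 769.08     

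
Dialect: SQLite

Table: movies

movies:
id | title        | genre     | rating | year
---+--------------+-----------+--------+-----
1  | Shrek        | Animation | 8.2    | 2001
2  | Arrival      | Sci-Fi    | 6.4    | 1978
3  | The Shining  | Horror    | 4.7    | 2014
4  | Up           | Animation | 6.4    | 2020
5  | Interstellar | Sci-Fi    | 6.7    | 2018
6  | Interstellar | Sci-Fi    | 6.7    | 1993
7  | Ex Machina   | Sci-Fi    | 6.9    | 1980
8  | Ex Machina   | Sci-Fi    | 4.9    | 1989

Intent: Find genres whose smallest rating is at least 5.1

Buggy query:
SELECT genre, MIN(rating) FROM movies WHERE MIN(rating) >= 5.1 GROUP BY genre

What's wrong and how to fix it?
Bug: MIN() in WHERE is a misuse of aggregate

Fix: Replace WHERE with HAVING after the GROUP BY

Corrected query:
SELECT genre, MIN(rating) FROM movies GROUP BY genre HAVING MIN(rating) >= 5.1

Result:
genre     | MIN(rating)
----------+------------
Animation | 6.4        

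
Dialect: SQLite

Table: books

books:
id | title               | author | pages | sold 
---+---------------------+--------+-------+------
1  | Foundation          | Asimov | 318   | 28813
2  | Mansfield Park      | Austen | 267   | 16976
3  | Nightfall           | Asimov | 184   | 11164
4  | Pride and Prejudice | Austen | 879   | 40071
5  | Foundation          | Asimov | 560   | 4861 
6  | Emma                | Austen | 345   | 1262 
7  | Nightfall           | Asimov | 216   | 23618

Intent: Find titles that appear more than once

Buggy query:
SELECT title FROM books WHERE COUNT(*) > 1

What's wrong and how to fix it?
Bug: COUNT(*) is an aggregate and cannot be used in WHERE

Fix: Group first, then use HAVING for the count condition

Corrected query:
SELECT title FROM books GROUP BY title HAVING COUNT(*) > 1

Result:
title     
----------
Foundation
Nightfall 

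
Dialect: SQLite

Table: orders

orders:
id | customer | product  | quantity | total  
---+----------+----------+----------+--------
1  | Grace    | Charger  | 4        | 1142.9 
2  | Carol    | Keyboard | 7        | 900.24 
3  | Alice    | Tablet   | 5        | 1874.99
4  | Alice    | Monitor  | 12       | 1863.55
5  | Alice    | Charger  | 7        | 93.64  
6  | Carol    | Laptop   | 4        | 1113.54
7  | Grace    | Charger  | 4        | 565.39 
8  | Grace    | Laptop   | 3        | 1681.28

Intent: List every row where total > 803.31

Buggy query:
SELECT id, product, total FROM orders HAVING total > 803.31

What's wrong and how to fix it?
Bug: This is a non-aggregate query (no GROUP BY, no aggregates), so in SQLite the HAVING clause is invalid here; a row-level condition belongs in WHERE

Fix: Use WHERE for row-level filtering

Corrected query:
SELECT id, product, total FROM orders WHERE total > 803.31

Result:
id | product  | total  
---+----------+--------
1  | Charger  | 1142.9 
2  | Keyboard | 900.24 
3  | Tablet   | 1874.99
4  | Monitor  | 1863.55
6  | Laptop   | 1113.54
8  | Laptop   | 1681.28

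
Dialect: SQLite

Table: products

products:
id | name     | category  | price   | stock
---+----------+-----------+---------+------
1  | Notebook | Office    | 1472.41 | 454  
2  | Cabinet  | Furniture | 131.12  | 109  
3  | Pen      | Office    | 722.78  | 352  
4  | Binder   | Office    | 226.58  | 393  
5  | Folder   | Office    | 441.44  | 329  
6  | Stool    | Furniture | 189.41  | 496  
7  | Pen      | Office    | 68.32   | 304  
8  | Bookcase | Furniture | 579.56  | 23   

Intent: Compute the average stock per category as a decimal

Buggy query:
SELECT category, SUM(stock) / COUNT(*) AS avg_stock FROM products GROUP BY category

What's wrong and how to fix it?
Bug: Both operands are integers, so '/' performs integer division and truncates

Fix: Multiply by 1.0 (or CAST to REAL) to force floating-point division

Corrected query:
SELECT category, SUM(stock) * 1.0 / COUNT(*) AS avg_stock FROM products GROUP BY category

Result:
category  | avg_stock 
----------+-----------
Furniture | 209.333333
Office    | 366.4     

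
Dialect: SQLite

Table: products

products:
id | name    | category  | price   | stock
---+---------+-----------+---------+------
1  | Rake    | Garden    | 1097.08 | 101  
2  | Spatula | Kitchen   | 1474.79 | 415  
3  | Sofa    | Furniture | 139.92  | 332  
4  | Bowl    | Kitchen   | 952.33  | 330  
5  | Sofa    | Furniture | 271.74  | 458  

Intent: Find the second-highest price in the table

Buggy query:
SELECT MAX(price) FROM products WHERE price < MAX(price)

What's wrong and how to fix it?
Bug: MAX(price) on the right of the comparison is an aggregate-in-WHERE error

Fix: Compute the overall MAX in a subquery, then take MAX of rows below it

Corrected query:
SELECT MAX(price) FROM products WHERE price < (SELECT MAX(price) FROM products)

Result:
MAX(price)
----------
1097.08   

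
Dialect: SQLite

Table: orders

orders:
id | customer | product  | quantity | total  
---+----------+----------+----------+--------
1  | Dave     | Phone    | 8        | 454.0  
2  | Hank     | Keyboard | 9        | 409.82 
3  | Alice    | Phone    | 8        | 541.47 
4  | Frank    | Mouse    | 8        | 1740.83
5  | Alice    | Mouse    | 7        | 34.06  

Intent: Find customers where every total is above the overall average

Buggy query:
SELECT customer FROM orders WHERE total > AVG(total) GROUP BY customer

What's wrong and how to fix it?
Bug: AVG() is an aggregate; it can't sit directly in WHERE

Fix: Compute the overall average in a scalar subquery and compare each group's MIN against it in HAVING

Corrected query:
SELECT customer FROM orders GROUP BY customer HAVING MIN(total) > (SELECT AVG(total) FROM orders)

Result:
customer
--------
Frank   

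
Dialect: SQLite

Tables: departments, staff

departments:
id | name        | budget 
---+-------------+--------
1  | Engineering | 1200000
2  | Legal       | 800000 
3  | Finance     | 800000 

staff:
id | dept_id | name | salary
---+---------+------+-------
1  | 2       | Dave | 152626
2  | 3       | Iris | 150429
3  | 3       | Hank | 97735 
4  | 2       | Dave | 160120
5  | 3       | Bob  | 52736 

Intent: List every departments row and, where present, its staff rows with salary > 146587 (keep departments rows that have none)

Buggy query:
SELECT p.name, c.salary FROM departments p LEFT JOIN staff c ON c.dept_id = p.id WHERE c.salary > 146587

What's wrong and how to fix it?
Bug: A WHERE condition on the right-hand table after LEFT JOIN drops unmatched parents

Fix: Put 'c.salary > 146587' in the JOIN's ON clause instead of WHERE

Corrected query:
SELECT p.name, c.salary FROM departments p LEFT JOIN staff c ON c.dept_id = p.id AND c.salary > 146587

Result:
name        | salary
------------+-------
Engineering | NULL  
Legal       | 152626
Legal       | 160120
Finance     | 150429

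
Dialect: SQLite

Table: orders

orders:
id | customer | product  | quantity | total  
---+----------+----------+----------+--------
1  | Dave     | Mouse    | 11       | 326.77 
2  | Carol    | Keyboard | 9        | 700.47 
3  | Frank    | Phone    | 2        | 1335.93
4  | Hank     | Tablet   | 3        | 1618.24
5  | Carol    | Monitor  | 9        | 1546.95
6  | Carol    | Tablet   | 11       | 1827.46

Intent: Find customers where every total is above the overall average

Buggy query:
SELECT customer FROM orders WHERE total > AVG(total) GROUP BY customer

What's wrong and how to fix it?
Bug: AVG() is an aggregate; it can't sit directly in WHERE

Fix: Use a subquery for AVG and a HAVING MIN(...) filter so the condition holds for every row in the group

Corrected query:
SELECT customer FROM orders GROUP BY customer HAVING MIN(total) > (SELECT AVG(total) FROM orders)

Result:
customer
--------
Frank   
Hank    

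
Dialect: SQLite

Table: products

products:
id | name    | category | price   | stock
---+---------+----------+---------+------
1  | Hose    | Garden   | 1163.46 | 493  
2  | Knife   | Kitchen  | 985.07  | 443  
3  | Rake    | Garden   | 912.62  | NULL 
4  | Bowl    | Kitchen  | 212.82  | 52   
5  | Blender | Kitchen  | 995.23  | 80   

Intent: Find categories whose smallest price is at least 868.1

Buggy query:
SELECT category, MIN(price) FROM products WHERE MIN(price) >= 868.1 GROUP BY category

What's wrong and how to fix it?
Bug: MIN() in WHERE is a misuse of aggregate

Fix: Use HAVING for the per-group MIN condition

Corrected query:
SELECT category, MIN(price) FROM products GROUP BY category HAVING MIN(price) >= 868.1

Result:
category | MIN(price)
---------+-----------
Garden   | 912.62    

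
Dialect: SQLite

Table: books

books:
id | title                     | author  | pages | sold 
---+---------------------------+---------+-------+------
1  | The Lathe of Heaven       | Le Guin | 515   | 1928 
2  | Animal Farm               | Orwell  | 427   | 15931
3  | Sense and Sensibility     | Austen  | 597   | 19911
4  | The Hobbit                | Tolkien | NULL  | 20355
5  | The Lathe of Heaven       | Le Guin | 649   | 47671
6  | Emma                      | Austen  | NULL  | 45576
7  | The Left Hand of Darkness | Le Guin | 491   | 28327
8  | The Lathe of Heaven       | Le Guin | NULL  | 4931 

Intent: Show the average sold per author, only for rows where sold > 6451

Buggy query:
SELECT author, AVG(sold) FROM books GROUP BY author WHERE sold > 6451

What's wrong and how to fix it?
Bug: Row-level WHERE must come before GROUP BY in the clause order

Fix: Place WHERE between FROM and GROUP BY

Corrected query:
SELECT author, AVG(sold) FROM books WHERE sold > 6451 GROUP BY author

Result:
author  | AVG(sold)
--------+----------
Austen  | 32743.5  
Le Guin | 37999    
Orwell  | 15931    
Tolkien | 20355    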